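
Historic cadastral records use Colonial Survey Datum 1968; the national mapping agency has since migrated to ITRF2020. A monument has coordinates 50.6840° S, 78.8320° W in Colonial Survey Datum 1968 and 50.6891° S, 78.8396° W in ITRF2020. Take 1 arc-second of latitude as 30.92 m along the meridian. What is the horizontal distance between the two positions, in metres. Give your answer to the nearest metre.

Δφ = -50.6891° − -50.6840° = -0.0051°; Δλ = -78.8396° − -78.8320° = -0.0076°.
1° of latitude = 3600 × 30.92 = 111312 m.
ΔN = Δφ × 111312 = -567.7 m; ΔE = Δλ × 111312 × cos(-50.6840°) = -0.0076 × 111312 × 0.633597 = -536.0 m.
Distance = √(ΔE² + ΔN²) = √((-536.0)² + (-567.7)²) = 780.8 m.

781 m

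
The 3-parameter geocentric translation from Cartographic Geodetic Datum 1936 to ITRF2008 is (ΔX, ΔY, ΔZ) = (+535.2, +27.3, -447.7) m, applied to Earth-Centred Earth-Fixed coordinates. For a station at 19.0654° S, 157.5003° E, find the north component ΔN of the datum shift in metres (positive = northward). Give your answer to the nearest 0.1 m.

The local north axis is (−sin φ cos λ, −sin φ sin λ, cos φ), giving ΔN = -161.514 + 3.413 − 423.142 = -581.24 m.

ΔN = -581.2 m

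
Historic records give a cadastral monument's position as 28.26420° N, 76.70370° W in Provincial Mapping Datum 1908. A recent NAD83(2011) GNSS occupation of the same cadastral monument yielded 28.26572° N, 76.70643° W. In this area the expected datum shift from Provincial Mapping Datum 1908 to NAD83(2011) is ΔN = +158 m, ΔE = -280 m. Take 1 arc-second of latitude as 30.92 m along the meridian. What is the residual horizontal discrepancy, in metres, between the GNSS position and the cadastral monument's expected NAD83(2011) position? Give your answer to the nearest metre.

Observed coordinate differences: Δφ = +0.00152°, Δλ = -0.00273°.
Converting to metres (1° lat = 111312 m, cos φ = 0.880773): observed ΔN = 169.2 m, observed ΔE = -267.7 m.
Subtracting the expected shift leaves a residual of 169.2 − (158) = 11.2 m north and -267.7 − (-280) = 12.3 m east.
Residual distance = √(11.2² + 12.3²) = 16.7 m.

17 m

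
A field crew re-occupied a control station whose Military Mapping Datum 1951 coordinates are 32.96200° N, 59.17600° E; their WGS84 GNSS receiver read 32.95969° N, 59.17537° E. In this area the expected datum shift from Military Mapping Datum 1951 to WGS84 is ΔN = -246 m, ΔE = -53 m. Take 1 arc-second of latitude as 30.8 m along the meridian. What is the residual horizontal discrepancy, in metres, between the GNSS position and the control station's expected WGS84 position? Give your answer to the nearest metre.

12 m

Observed coordinate differences: Δφ = -0.00231°, Δλ = -0.00063°.
Converting to metres (1° lat = 110880 m, cos φ = 0.839032): observed ΔN = -256.1 m, observed ΔE = -58.6 m.
Subtracting the expected shift leaves a residual of -256.1 − (-246) = -10.1 m north and -58.6 − (-53) = -5.6 m east.
Residual distance = √((-10.1)² + (-5.6)²) = 11.6 m.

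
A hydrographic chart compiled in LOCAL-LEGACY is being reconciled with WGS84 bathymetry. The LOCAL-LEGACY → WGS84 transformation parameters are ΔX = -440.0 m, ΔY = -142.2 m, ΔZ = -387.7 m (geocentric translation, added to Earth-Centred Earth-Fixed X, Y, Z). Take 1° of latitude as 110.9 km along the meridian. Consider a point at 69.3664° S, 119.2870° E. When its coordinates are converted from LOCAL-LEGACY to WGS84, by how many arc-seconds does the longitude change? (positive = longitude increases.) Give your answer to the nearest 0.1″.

Δλ = 41.8″

sin φ = -0.935853, cos φ = 0.352391, sin λ = 0.872180, cos λ = -0.489185.
East component: ΔE = −sin λ·ΔX + cos λ·ΔY = −(0.872180)(-440.0) + (-0.489185)(-142.2) = 453.32 m.
1° of latitude spans 110900 m; at latitude φ, 1° of longitude spans that × cos φ = 39080.1 m, so Δλ = 453.32 / 39080.1 × 3600 = 41.759″.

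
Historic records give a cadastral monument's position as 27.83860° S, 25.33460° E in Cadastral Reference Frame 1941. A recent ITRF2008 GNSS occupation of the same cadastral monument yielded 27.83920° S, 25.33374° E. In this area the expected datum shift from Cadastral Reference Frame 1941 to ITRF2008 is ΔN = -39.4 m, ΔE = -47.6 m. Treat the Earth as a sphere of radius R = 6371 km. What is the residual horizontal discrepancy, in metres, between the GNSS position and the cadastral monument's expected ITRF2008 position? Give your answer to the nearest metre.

Observed coordinate differences: Δφ = -0.00060°, Δλ = -0.00086°.
Converting to metres (1° lat = 111195 m, cos φ = 0.884267): observed ΔN = -66.7 m, observed ΔE = -84.6 m.
Subtracting the expected shift leaves a residual of -66.7 − (-39.4) = -27.3 m north and -84.6 − (-47.6) = -37.0 m east.
Residual distance = √((-27.3)² + (-37.0)²) = 46.0 m.

46 m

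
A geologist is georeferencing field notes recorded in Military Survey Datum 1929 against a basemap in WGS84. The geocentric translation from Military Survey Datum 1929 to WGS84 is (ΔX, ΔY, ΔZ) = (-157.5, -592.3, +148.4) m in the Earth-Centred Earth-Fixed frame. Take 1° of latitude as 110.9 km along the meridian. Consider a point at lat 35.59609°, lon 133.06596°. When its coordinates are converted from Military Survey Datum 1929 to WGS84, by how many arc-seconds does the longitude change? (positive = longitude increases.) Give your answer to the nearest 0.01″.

Δλ = 20.74″

sin φ = 0.582067, cos φ = 0.813140, sin λ = 0.730568, cos λ = -0.682840.
East component: ΔE = −sin λ·ΔX + cos λ·ΔY = −(0.730568)(-157.5) + (-0.682840)(-592.3) = 519.51 m.
1° of latitude spans 110900 m; at latitude φ, 1° of longitude spans that × cos φ = 90177.3 m, so Δλ = 519.51 / 90177.3 × 3600 = 20.740″.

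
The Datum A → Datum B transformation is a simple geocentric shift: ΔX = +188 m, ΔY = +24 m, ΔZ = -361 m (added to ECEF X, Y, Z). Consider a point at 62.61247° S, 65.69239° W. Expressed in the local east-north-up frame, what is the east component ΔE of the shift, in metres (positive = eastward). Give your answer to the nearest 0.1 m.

At φ = -62.61247°, λ = -65.69239°: sin φ = -0.887916, cos φ = 0.460007, sin λ = -0.911349, cos λ = 0.411635.
ΔE = −sin λ·ΔX + cos λ·ΔY = −(-0.911349)·(188) + (0.411635)·(24) = 181.21 m.

ΔE = 181.2 m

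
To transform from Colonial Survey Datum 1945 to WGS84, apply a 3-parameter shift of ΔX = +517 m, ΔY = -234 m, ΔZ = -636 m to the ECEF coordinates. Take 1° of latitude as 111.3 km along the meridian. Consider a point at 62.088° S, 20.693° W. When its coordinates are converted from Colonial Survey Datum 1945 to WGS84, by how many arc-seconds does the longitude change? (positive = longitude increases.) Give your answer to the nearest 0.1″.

Δλ = -2.5″

sin φ = -0.883668, cos φ = 0.468115, sin λ = -0.353361, cos λ = 0.935487.
East component: ΔE = −sin λ·ΔX + cos λ·ΔY = −(-0.353361)(517) + (0.935487)(-234) = -36.22 m.
1° of latitude spans 111300 m; at latitude φ, 1° of longitude spans that × cos φ = 52101.2 m, so Δλ = -36.22 / 52101.2 × 3600 = -2.502″.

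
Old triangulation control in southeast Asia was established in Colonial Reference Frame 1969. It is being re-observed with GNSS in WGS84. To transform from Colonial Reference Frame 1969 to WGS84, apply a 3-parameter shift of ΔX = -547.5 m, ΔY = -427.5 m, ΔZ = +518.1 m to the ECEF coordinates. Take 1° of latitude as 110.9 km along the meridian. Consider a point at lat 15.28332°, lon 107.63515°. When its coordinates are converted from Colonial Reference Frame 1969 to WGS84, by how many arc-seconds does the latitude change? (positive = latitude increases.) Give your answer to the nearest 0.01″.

Δφ = 18.29″

sin φ = 0.263592, cos φ = 0.964634, sin λ = 0.953005, cos λ = -0.302955.
North component: ΔN = −sin φ cos λ·ΔX − sin φ sin λ·ΔY + cos φ·ΔZ = −(0.263592)(-0.302955)(-547.5) − (0.263592)(0.953005)(-427.5) + (0.964634)(518.1) = 563.45 m.
1° of latitude spans 110900 m, so Δφ = 563.45 / 110900 × 3600 = 18.290″.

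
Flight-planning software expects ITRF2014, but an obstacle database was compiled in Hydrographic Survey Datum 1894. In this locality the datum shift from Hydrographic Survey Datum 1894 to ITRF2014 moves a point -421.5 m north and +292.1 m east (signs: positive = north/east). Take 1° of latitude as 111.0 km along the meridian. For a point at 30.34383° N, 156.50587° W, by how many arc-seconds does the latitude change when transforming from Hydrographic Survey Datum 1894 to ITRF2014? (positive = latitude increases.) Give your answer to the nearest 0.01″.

1° of latitude = 111.0 km, so Δφ = -421.5 / 111000 = -0.0037973° = -13.670″.

Δφ = -13.67″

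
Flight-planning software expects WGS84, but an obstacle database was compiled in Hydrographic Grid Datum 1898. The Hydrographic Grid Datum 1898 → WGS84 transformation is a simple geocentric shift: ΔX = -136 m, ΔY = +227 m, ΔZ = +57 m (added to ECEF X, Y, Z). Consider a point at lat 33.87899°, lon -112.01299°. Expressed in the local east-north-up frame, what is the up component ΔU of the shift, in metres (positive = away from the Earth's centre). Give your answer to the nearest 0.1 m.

ΔU = -100.6 m

At φ = 33.87899°, λ = -112.01299°: sin φ = 0.557441, cos φ = 0.830217, sin λ = -0.927099, cos λ = -0.374817.
ΔU = cos φ cos λ·ΔX + cos φ sin λ·ΔY + sin φ·ΔZ = (0.830217)(-0.374817)(-136) + (0.830217)(-0.927099)(227) + (0.557441)(57) = -100.63 m.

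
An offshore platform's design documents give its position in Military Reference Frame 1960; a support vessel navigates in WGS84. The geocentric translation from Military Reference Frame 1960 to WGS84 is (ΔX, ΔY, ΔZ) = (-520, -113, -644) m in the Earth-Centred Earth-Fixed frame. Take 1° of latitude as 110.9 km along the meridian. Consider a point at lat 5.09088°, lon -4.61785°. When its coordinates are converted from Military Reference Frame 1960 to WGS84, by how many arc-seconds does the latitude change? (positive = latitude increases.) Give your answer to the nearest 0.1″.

sin φ = 0.088736, cos φ = 0.996055, sin λ = -0.080509, cos λ = 0.996754.
North component: ΔN = −sin φ cos λ·ΔX − sin φ sin λ·ΔY + cos φ·ΔZ = −(0.088736)(0.996754)(-520) − (0.088736)(-0.080509)(-113) + (0.996055)(-644) = -596.27 m.
1° of latitude spans 110900 m, so Δφ = -596.27 / 110900 × 3600 = -19.356″.

Δφ = -19.4″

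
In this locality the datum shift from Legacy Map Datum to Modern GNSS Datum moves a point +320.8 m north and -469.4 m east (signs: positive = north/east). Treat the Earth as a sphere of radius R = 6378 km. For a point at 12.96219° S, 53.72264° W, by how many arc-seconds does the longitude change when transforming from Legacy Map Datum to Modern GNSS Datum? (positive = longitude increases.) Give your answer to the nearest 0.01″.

At latitude -12.96219°, cos φ = 0.974518.
One radian of longitude at latitude φ spans R cos φ, so Δλ = ΔE / (R cos φ) = -469.4 / (6378000 × 0.974518) = -7.5521e-05 rad = -15.577″.

Δλ = -15.58″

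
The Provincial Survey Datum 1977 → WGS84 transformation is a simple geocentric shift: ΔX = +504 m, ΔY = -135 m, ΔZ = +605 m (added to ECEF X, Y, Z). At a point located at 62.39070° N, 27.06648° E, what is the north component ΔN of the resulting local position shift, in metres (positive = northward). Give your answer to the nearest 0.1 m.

At φ = 62.39070°, λ = 27.06648°: sin φ = 0.886128, cos φ = 0.463440, sin λ = 0.455024, cos λ = 0.890479.
ΔN = −sin φ cos λ·ΔX − sin φ sin λ·ΔY + cos φ·ΔZ = −(0.886128)(0.890479)(504) − (0.886128)(0.455024)(-135) + (0.463440)(605) = -62.88 m.

ΔN = -62.9 m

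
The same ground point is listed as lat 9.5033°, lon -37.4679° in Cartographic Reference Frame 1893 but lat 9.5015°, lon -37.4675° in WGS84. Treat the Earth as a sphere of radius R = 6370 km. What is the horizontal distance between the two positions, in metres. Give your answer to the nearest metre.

205 m

Δφ = 9.5015° − 9.5033° = -0.0018°; Δλ = -37.4675° − -37.4679° = +0.0004°.
1° along a meridian = πR/180 = 111177 m.
ΔN = Δφ × 111177 = -200.1 m; ΔE = Δλ × 111177 × cos(9.5033°) = +0.0004 × 111177 × 0.986276 = 43.9 m.
Distance = √(ΔE² + ΔN²) = √(43.9² + (-200.1)²) = 204.9 m.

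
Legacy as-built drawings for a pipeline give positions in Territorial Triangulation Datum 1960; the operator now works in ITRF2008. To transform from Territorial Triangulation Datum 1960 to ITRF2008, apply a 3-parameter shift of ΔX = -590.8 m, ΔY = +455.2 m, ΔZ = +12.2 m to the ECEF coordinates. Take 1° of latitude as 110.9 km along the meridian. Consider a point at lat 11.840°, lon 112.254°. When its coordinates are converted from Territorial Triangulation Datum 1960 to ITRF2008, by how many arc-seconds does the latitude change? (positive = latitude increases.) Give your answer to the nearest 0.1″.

sin φ = 0.205179, cos φ = 0.978724, sin λ = 0.925514, cos λ = -0.378713.
North component: ΔN = −sin φ cos λ·ΔX − sin φ sin λ·ΔY + cos φ·ΔZ = −(0.205179)(-0.378713)(-590.8) − (0.205179)(0.925514)(455.2) + (0.978724)(12.2) = -120.41 m.
1° of latitude spans 110900 m, so Δφ = -120.41 / 110900 × 3600 = -3.909″.

Δφ = -3.9″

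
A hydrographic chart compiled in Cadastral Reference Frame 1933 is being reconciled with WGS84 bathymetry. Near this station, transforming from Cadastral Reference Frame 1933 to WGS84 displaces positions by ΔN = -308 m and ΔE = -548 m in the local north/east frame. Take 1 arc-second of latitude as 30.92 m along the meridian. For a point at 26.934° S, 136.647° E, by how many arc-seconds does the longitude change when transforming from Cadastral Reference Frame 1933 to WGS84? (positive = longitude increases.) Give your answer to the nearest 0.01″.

Δλ = -19.88″

At latitude -26.934°, cos φ = 0.891529.
1″ of longitude at this latitude = 30.92 × cos φ = 27.5661 m, so Δλ = -548.0 / 27.5661 = -19.880″.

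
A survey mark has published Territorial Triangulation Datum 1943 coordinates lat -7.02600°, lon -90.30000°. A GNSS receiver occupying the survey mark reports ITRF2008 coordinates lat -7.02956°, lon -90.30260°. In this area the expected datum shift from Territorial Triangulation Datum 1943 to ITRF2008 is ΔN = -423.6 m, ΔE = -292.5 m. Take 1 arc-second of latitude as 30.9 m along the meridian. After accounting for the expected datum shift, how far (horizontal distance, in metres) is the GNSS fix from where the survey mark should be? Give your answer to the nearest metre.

28 m

Observed coordinate differences: Δφ = -0.00356°, Δλ = -0.00260°.
Converting to metres (1° lat = 111240 m, cos φ = 0.992491): observed ΔN = -396.0 m, observed ΔE = -287.1 m.
Subtracting the expected shift leaves a residual of -396.0 − (-423.6) = 27.6 m north and -287.1 − (-292.5) = 5.4 m east.
Residual distance = √(27.6² + 5.4²) = 28.1 m.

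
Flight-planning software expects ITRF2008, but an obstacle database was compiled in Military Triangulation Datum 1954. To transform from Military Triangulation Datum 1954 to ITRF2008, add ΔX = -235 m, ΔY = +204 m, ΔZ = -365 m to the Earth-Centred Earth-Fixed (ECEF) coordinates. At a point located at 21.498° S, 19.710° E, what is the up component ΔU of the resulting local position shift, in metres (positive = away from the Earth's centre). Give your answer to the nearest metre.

The local up (radial) axis is (cos φ cos λ, cos φ sin λ, sin φ), giving ΔU = -205.841 + 64.014 + 133.761 = -8.07 m.

ΔU = -8 m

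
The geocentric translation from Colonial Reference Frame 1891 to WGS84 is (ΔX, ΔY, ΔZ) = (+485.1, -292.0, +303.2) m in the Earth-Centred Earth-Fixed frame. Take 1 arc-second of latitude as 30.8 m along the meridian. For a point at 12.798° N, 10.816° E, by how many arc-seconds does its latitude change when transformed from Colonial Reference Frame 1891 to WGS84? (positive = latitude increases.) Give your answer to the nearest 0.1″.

sin φ = 0.221514, cos φ = 0.975157, sin λ = 0.187656, cos λ = 0.982235.
North component: ΔN = −sin φ cos λ·ΔX − sin φ sin λ·ΔY + cos φ·ΔZ = −(0.221514)(0.982235)(485.1) − (0.221514)(0.187656)(-292.0) + (0.975157)(303.2) = 202.26 m.
1° of latitude spans 3600 × 30.80 = 110880 m, so Δφ = 202.26 / 110880 × 3600 = 6.567″.

Δφ = 6.6″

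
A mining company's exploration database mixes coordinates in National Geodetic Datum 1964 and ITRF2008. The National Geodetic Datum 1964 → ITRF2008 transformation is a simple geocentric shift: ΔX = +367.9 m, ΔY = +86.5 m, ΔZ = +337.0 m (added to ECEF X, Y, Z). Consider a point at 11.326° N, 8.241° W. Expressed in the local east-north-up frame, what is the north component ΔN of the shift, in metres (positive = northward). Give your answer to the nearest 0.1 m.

ΔN = 261.4 m

The local north axis is (−sin φ cos λ, −sin φ sin λ, cos φ), giving ΔN = -71.506 + 2.435 + 330.437 = 261.37 m.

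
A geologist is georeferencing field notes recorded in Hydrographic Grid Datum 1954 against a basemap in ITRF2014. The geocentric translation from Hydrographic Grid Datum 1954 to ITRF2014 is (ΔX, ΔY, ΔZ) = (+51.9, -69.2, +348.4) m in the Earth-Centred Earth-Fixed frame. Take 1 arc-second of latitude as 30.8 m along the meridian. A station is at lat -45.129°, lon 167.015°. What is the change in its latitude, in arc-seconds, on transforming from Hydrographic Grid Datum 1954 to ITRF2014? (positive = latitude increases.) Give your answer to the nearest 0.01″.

Δφ = 6.46″

sin φ = -0.708697, cos φ = 0.705513, sin λ = 0.224696, cos λ = -0.974429.
North component: ΔN = −sin φ cos λ·ΔX − sin φ sin λ·ΔY + cos φ·ΔZ = −(-0.708697)(-0.974429)(51.9) − (-0.708697)(0.224696)(-69.2) + (0.705513)(348.4) = 198.94 m.
1° of latitude spans 3600 × 30.80 = 110880 m, so Δφ = 198.94 / 110880 × 3600 = 6.459″.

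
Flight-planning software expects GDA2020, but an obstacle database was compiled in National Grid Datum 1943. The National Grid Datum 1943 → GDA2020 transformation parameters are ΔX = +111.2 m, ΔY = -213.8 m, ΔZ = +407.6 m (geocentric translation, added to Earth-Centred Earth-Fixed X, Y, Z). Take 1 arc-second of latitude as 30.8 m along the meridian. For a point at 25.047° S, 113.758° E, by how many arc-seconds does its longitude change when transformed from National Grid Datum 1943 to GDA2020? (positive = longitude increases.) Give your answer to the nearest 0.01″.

sin φ = -0.423362, cos φ = 0.905961, sin λ = 0.915255, cos λ = -0.402874.
East component: ΔE = −sin λ·ΔX + cos λ·ΔY = −(0.915255)(111.2) + (-0.402874)(-213.8) = -15.64 m.
1° of latitude spans 3600 × 30.80 = 110880 m; at latitude φ, 1° of longitude spans that × cos φ = 100452.9 m, so Δλ = -15.64 / 100452.9 × 3600 = -0.561″.

Δλ = -0.56″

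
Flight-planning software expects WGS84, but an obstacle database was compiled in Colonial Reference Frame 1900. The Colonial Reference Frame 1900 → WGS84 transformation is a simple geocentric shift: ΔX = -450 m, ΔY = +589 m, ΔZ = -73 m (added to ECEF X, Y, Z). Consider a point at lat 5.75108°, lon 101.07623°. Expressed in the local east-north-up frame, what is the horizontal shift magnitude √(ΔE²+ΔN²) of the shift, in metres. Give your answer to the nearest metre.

The local east axis at (φ, λ) is (−sin λ, cos λ, 0), so ΔE = −sin(101.07623°)·(-450) + cos(101.07623°)·589 = 328.46 m.
The local north axis is (−sin φ cos λ, −sin φ sin λ, cos φ), giving ΔN = -8.663 − 57.922 − 72.633 = -139.22 m.
Horizontal magnitude = √(ΔE² + ΔN²) = √(328.46² + (-139.22)²) = 356.75 m.

357 m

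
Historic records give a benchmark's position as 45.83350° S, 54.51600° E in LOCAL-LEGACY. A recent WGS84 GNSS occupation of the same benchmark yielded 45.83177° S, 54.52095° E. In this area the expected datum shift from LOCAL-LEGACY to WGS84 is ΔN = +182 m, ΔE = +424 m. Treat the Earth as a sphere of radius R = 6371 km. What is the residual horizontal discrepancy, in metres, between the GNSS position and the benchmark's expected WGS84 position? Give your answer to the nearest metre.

42 m

Observed coordinate differences: Δφ = +0.00173°, Δλ = +0.00495°.
Converting to metres (1° lat = 111195 m, cos φ = 0.696746): observed ΔN = 192.4 m, observed ΔE = 383.5 m.
Subtracting the expected shift leaves a residual of 192.4 − (182) = 10.4 m north and 383.5 − (424) = -40.5 m east.
Residual distance = √(10.4² + (-40.5)²) = 41.8 m.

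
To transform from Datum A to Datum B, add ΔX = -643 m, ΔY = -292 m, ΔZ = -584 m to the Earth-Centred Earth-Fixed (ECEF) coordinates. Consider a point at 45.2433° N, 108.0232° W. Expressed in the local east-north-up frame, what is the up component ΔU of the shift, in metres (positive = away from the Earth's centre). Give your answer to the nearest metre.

ΔU = -79 m

At φ = 45.2433°, λ = -108.0232°: sin φ = 0.710103, cos φ = 0.704098, sin λ = -0.950931, cos λ = -0.309402.
ΔU = cos φ cos λ·ΔX + cos φ sin λ·ΔY + sin φ·ΔZ = (0.704098)(-0.309402)(-643) + (0.704098)(-0.950931)(-292) + (0.710103)(-584) = -79.11 m.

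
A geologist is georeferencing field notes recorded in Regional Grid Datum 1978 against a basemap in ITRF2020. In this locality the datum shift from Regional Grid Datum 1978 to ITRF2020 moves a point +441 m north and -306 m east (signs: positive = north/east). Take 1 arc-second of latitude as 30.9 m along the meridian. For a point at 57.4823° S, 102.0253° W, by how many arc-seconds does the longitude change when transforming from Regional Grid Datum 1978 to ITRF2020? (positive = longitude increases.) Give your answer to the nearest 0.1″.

At latitude -57.4823°, cos φ = 0.537560.
1″ of longitude at this latitude = 30.90 × cos φ = 16.6106 m, so Δλ = -306.0 / 16.6106 = -18.422″.

Δλ = -18.4″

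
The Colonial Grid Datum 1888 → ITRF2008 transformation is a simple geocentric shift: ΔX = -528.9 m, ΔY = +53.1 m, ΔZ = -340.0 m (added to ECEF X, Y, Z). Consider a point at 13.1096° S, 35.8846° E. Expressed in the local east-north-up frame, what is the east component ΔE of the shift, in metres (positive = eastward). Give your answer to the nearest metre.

ΔE = 353 m

The local east axis at (φ, λ) is (−sin λ, cos λ, 0), so ΔE = −sin(35.8846°)·(-528.9) + cos(35.8846°)·53.1 = 353.04 m.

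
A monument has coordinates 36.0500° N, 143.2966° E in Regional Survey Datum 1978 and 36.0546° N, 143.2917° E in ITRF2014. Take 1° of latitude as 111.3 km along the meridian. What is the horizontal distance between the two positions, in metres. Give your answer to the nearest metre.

Δφ = 36.0546° − 36.0500° = +0.0046°; Δλ = 143.2917° − 143.2966° = -0.0049°.
ΔN = Δφ × 111300 = 512.0 m; ΔE = Δλ × 111300 × cos(36.0500°) = -0.0049 × 111300 × 0.808504 = -440.9 m.
Distance = √(ΔE² + ΔN²) = √((-440.9)² + 512.0²) = 675.7 m.

676 m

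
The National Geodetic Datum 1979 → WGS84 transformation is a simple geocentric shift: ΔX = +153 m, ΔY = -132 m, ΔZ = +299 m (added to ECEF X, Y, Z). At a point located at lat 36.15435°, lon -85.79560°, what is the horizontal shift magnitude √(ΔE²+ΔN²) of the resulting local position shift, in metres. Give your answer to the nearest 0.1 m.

212.4 m

At φ = 36.15435°, λ = -85.79560°: sin φ = 0.589963, cos φ = 0.807431, sin λ = -0.997309, cos λ = 0.073315.
ΔE = −sin λ·ΔX + cos λ·ΔY = −(-0.997309)·(153) + (0.073315)·(-132) = 142.91 m.
ΔN = −sin φ cos λ·ΔX − sin φ sin λ·ΔY + cos φ·ΔZ = −(0.589963)(0.073315)(153) − (0.589963)(-0.997309)(-132) + (0.807431)(299) = 157.14 m.
Horizontal magnitude = √(ΔE² + ΔN²) = √(142.91² + 157.14²) = 212.41 m.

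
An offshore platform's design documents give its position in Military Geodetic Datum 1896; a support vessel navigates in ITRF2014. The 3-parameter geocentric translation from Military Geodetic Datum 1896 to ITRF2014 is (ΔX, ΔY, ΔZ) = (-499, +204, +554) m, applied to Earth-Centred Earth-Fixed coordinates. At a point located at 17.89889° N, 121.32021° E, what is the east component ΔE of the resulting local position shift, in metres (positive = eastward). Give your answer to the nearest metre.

ΔE = 320 m

At φ = 17.89889°, λ = 121.32021°: sin φ = 0.307338, cos φ = 0.951600, sin λ = 0.854276, cos λ = -0.519820.
ΔE = −sin λ·ΔX + cos λ·ΔY = −(0.854276)·(-499) + (-0.519820)·(204) = 320.24 m.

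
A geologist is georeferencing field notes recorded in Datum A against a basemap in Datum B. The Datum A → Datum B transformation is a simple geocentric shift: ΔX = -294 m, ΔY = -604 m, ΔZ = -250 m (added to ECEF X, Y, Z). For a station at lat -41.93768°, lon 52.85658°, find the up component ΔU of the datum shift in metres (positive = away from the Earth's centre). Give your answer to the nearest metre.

The local up (radial) axis is (cos φ cos λ, cos φ sin λ, sin φ), giving ΔU = -132.053 − 358.148 + 167.080 = -323.12 m.

ΔU = -323 m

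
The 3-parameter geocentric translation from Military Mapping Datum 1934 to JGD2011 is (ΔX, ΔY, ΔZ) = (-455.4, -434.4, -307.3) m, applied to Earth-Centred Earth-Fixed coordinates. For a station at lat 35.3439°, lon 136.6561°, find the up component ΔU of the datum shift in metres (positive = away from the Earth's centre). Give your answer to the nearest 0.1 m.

At φ = 35.3439°, λ = 136.6561°: sin φ = 0.578483, cos φ = 0.815695, sin λ = 0.686376, cos λ = -0.727247.
ΔU = cos φ cos λ·ΔX + cos φ sin λ·ΔY + sin φ·ΔZ = (0.815695)(-0.727247)(-455.4) + (0.815695)(0.686376)(-434.4) + (0.578483)(-307.3) = -150.83 m.

ΔU = -150.8 m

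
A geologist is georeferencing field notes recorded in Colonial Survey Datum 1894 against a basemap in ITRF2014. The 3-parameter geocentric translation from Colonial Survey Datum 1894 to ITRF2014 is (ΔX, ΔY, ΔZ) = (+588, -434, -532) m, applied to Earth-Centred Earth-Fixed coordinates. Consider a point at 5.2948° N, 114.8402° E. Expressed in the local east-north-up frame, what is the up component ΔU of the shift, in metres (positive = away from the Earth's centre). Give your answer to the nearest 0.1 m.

ΔU = -687.2 m

The local up (radial) axis is (cos φ cos λ, cos φ sin λ, sin φ), giving ΔU = -245.958 − 392.167 − 49.093 = -687.22 m.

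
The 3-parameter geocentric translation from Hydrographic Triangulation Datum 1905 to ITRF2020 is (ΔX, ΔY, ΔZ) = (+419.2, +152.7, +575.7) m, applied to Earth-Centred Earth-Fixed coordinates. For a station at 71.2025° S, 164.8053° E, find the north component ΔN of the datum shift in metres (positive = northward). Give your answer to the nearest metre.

At φ = -71.2025°, λ = 164.8053°: sin φ = -0.946663, cos φ = 0.322224, sin λ = 0.262100, cos λ = -0.965041.
ΔN = −sin φ cos λ·ΔX − sin φ sin λ·ΔY + cos φ·ΔZ = −(-0.946663)(-0.965041)(419.2) − (-0.946663)(0.262100)(152.7) + (0.322224)(575.7) = -159.58 m.

ΔN = -160 m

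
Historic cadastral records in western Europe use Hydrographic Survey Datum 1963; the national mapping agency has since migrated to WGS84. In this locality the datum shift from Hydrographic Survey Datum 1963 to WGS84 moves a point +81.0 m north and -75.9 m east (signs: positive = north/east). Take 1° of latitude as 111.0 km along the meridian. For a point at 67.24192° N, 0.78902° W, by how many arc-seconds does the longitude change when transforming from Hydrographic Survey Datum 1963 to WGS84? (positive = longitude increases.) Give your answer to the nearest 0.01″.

At latitude 67.24192°, cos φ = 0.386841.
1° of longitude at this latitude = 111.0 × cos φ = 42.94 km, so Δλ = -75.9 / 42939.4 = -0.0017676° = -6.363″.

Δλ = -6.36″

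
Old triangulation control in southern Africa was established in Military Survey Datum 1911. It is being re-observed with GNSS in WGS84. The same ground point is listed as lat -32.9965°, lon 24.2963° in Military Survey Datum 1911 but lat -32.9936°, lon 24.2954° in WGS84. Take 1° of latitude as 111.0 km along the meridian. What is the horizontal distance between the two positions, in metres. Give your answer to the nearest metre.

Δφ = -32.9936° − -32.9965° = +0.0029°; Δλ = 24.2954° − 24.2963° = -0.0009°.
ΔN = Δφ × 111000 = 321.9 m; ΔE = Δλ × 111000 × cos(-32.9965°) = -0.0009 × 111000 × 0.838704 = -83.8 m.
Distance = √(ΔE² + ΔN²) = √((-83.8)² + 321.9²) = 332.6 m.

333 m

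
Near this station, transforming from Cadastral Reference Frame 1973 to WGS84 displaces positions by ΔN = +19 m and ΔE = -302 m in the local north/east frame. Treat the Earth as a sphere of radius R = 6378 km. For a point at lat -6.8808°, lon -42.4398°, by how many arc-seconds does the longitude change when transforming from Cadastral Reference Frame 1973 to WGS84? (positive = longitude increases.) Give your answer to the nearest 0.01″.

At latitude -6.8808°, cos φ = 0.992798.
One radian of longitude at latitude φ spans R cos φ, so Δλ = ΔE / (R cos φ) = -302.0 / (6378000 × 0.992798) = -4.7694e-05 rad = -9.838″.

Δλ = -9.84″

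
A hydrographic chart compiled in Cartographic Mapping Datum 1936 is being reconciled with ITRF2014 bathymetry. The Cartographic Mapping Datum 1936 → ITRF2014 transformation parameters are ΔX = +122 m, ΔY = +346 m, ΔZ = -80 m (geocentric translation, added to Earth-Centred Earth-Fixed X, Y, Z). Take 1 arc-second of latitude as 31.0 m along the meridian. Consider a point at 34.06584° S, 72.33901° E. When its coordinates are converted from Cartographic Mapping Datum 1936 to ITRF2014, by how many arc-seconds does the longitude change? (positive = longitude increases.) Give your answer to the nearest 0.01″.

Δλ = -0.44″

sin φ = -0.560145, cos φ = 0.828394, sin λ = 0.952868, cos λ = 0.303384.
East component: ΔE = −sin λ·ΔX + cos λ·ΔY = −(0.952868)(122) + (0.303384)(346) = -11.28 m.
1° of latitude spans 3600 × 31.00 = 111600 m; at latitude φ, 1° of longitude spans that × cos φ = 92448.8 m, so Δλ = -11.28 / 92448.8 × 3600 = -0.439″.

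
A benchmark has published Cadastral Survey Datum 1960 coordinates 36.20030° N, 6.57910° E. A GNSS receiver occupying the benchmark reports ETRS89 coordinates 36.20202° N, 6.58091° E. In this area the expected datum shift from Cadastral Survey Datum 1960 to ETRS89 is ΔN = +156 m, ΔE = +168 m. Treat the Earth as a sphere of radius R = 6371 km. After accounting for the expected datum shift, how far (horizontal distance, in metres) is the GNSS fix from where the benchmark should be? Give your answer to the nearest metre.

36 m

Observed coordinate differences: Δφ = +0.00172°, Δλ = +0.00181°.
Converting to metres (1° lat = 111195 m, cos φ = 0.806957): observed ΔN = 191.3 m, observed ΔE = 162.4 m.
Subtracting the expected shift leaves a residual of 191.3 − (156) = 35.3 m north and 162.4 − (168) = -5.6 m east.
Residual distance = √(35.3² + (-5.6)²) = 35.7 m.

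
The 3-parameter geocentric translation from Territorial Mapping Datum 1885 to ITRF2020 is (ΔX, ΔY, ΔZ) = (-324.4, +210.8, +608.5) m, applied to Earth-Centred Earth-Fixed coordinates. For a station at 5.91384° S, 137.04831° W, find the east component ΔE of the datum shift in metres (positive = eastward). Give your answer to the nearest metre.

At φ = -5.91384°, λ = -137.04831°: sin φ = -0.103033, cos φ = 0.994678, sin λ = -0.681381, cos λ = -0.731928.
ΔE = −sin λ·ΔX + cos λ·ΔY = −(-0.681381)·(-324.4) + (-0.731928)·(210.8) = -375.33 m.

ΔE = -375 m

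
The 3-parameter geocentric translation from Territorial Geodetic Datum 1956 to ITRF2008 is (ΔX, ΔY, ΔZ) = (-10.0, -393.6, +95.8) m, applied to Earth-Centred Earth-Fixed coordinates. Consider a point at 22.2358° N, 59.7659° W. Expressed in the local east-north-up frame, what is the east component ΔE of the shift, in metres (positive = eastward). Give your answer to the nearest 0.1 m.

ΔE = -206.8 m

The local east axis at (φ, λ) is (−sin λ, cos λ, 0), so ΔE = −sin(-59.7659°)·(-10.0) + cos(-59.7659°)·(-393.6) = -206.83 m.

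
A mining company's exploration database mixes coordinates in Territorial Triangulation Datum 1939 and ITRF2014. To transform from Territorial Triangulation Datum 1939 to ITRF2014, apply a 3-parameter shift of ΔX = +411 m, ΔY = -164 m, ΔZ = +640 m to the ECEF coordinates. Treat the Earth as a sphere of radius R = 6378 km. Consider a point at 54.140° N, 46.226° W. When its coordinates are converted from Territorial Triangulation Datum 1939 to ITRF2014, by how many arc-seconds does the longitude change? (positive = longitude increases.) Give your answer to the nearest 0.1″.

sin φ = 0.810451, cos φ = 0.585807, sin λ = -0.722074, cos λ = 0.691816.
East component: ΔE = −sin λ·ΔX + cos λ·ΔY = −(-0.722074)(411) + (0.691816)(-164) = 183.31 m.
1° of latitude spans πR/180 = 111317 m; at latitude φ, 1° of longitude spans that × cos φ = 65210.3 m, so Δλ = 183.31 / 65210.3 × 3600 = 10.120″.

Δλ = 10.1″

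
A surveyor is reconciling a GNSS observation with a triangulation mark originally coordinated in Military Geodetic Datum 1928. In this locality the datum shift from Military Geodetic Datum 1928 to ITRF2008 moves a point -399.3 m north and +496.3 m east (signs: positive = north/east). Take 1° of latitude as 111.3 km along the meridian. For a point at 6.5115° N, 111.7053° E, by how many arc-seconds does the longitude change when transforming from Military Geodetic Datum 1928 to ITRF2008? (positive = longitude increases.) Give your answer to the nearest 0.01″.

At latitude 6.5115°, cos φ = 0.993549.
1° of longitude at this latitude = 111.3 × cos φ = 110.58 km, so Δλ = 496.3 / 110582.0 = 0.0044881° = 16.157″.

Δλ = 16.16″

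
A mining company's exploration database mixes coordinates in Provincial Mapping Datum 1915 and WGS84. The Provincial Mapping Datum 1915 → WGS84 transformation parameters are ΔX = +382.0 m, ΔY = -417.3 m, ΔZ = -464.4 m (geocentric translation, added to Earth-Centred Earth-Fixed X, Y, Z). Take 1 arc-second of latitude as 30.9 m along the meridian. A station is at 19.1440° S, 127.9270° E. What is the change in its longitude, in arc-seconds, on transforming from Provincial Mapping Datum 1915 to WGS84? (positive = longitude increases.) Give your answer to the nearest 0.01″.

Δλ = -1.54″

sin φ = -0.327943, cos φ = 0.944697, sin λ = 0.788795, cos λ = -0.614657.
East component: ΔE = −sin λ·ΔX + cos λ·ΔY = −(0.788795)(382.0) + (-0.614657)(-417.3) = -44.82 m.
1° of latitude spans 3600 × 30.90 = 111240 m; at latitude φ, 1° of longitude spans that × cos φ = 105088.1 m, so Δλ = -44.82 / 105088.1 × 3600 = -1.536″.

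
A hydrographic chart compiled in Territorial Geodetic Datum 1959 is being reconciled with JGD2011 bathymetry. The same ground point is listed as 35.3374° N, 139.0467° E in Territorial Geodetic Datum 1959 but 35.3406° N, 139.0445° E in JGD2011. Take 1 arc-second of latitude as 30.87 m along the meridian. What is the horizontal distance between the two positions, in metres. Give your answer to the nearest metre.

Δφ = 35.3406° − 35.3374° = +0.0032°; Δλ = 139.0445° − 139.0467° = -0.0022°.
1° of latitude = 3600 × 30.87 = 111132 m.
ΔN = Δφ × 111132 = 355.6 m; ΔE = Δλ × 111132 × cos(35.3374°) = -0.0022 × 111132 × 0.815760 = -199.4 m.
Distance = √(ΔE² + ΔN²) = √((-199.4)² + 355.6²) = 407.7 m.

408 m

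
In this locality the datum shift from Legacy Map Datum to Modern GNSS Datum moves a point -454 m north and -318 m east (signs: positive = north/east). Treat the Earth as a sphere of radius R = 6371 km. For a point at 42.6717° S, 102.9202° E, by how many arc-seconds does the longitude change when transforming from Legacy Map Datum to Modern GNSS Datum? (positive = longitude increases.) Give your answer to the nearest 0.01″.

At latitude -42.6717°, cos φ = 0.735249.
One radian of longitude at latitude φ spans R cos φ, so Δλ = ΔE / (R cos φ) = -318.0 / (6371000 × 0.735249) = -6.7887e-05 rad = -14.003″.

Δλ = -14.00″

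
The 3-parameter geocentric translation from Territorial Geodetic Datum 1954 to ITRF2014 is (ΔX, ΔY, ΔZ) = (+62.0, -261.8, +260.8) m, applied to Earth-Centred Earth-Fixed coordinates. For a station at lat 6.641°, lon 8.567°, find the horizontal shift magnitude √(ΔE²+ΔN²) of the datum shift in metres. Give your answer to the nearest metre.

The local east axis at (φ, λ) is (−sin λ, cos λ, 0), so ΔE = −sin(8.567°)·62.0 + cos(8.567°)·(-261.8) = -268.11 m.
The local north axis is (−sin φ cos λ, −sin φ sin λ, cos φ), giving ΔN = -7.090 + 4.510 + 259.050 = 256.47 m.
Horizontal magnitude = √(ΔE² + ΔN²) = √((-268.11)² + 256.47²) = 371.03 m.

371 m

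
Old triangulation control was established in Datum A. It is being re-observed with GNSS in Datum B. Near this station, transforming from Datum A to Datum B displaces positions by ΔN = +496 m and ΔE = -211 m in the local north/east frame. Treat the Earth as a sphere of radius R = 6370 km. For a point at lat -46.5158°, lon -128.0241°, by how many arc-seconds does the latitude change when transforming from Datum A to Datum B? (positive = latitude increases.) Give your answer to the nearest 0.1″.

Δφ = 16.1″

On a sphere of radius R, 1 rad of latitude = R, so Δφ = ΔN / R = 496.0 / 6370000 = 7.7865e-05 rad = 16.061″.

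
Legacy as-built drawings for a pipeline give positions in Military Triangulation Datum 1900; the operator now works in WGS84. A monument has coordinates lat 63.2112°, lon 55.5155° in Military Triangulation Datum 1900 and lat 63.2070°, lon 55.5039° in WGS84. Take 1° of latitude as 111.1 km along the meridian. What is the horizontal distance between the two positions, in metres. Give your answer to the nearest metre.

745 m

Δφ = 63.2070° − 63.2112° = -0.0042°; Δλ = 55.5039° − 55.5155° = -0.0116°.
ΔN = Δφ × 111100 = -466.6 m; ΔE = Δλ × 111100 × cos(63.2112°) = -0.0116 × 111100 × 0.450703 = -580.8 m.
Distance = √(ΔE² + ΔN²) = √((-580.8)² + (-466.6)²) = 745.1 m.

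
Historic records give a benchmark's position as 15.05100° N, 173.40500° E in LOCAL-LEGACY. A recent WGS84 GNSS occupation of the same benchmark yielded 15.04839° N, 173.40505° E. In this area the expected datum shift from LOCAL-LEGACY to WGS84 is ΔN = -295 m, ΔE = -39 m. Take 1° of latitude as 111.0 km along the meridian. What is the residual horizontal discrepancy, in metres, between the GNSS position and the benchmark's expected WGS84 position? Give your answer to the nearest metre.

Observed coordinate differences: Δφ = -0.00261°, Δλ = +0.00005°.
Converting to metres (1° lat = 111000 m, cos φ = 0.965695): observed ΔN = -289.7 m, observed ΔE = 5.4 m.
Subtracting the expected shift leaves a residual of -289.7 − (-295) = 5.3 m north and 5.4 − (-39) = 44.4 m east.
Residual distance = √(5.3² + 44.4²) = 44.7 m.

45 m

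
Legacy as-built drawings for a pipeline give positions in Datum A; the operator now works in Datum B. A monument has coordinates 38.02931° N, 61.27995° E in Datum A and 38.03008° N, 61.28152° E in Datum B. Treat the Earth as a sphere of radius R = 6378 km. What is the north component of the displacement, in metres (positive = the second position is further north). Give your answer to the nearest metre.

ΔN = 86 m

Δφ = 38.03008° − 38.02931° = +0.00077°; Δλ = 61.28152° − 61.27995° = +0.00157°.
1° along a meridian = πR/180 = 111317 m.
ΔN = Δφ × 111317 = 85.7 m; ΔE = Δλ × 111317 × cos(38.02931°) = +0.00157 × 111317 × 0.787696 = 137.7 m.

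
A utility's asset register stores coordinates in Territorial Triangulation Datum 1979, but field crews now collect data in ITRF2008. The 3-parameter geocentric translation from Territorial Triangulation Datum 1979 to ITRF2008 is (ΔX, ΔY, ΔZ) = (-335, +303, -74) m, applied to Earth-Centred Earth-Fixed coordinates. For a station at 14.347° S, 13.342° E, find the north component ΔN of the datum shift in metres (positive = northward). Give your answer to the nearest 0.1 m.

The local north axis is (−sin φ cos λ, −sin φ sin λ, cos φ), giving ΔN = -80.770 + 17.326 − 71.692 = -135.14 m.

ΔN = -135.1 m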